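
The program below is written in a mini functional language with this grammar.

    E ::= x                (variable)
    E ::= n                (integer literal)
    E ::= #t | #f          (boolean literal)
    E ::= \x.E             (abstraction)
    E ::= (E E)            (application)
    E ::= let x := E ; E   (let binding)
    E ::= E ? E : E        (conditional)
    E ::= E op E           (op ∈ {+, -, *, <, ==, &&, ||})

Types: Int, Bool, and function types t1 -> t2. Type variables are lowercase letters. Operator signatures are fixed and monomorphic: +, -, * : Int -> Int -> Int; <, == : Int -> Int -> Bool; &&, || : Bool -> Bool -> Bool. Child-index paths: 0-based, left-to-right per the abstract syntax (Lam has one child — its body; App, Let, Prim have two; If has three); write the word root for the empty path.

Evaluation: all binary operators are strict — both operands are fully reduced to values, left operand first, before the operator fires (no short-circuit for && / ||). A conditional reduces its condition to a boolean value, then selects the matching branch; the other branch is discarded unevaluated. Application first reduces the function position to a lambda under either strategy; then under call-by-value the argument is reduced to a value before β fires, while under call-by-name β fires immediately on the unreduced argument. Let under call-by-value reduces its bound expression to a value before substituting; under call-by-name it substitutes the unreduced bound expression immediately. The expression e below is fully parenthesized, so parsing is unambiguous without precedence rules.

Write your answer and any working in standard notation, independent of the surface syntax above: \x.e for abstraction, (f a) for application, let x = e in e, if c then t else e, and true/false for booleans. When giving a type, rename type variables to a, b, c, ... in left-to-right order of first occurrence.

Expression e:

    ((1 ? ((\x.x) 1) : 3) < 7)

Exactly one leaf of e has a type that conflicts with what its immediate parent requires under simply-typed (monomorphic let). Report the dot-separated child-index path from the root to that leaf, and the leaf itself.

Answer: 0.0 : 1

Derivation:
  unify Int ~ Bool
  FAIL: mismatch Int ~ Bool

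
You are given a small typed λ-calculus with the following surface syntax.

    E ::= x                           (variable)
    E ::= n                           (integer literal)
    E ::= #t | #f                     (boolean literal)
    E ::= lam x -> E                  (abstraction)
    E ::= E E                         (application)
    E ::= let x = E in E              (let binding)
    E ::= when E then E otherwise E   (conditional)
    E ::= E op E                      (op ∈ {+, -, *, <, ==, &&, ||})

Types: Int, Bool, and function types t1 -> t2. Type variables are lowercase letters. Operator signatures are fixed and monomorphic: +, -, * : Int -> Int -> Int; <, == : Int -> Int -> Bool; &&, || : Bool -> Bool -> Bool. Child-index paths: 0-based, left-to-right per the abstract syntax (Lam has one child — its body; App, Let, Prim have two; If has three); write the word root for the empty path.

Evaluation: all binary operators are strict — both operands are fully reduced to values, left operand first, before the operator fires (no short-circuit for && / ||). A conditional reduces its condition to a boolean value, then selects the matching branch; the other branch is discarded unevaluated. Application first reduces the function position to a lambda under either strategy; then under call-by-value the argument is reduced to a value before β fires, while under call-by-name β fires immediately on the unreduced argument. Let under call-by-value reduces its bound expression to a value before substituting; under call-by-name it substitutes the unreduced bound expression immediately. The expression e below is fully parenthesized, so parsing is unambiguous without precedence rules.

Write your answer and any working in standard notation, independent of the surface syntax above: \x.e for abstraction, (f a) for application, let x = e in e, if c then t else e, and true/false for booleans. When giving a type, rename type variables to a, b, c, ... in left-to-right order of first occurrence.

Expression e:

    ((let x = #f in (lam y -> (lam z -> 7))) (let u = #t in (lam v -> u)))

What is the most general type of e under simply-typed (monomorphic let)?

Trace:
let x : Bool
\z._ : b -> Int
\y._ : a -> b -> Int
let u : Bool
u : Bool
\v._ : c -> Bool
  unify a -> b -> Int ~ (c -> Bool) -> d
  unify a ~ c -> Bool
  unify b -> Int ~ d
_ _ : b -> Int

Answer: a -> Int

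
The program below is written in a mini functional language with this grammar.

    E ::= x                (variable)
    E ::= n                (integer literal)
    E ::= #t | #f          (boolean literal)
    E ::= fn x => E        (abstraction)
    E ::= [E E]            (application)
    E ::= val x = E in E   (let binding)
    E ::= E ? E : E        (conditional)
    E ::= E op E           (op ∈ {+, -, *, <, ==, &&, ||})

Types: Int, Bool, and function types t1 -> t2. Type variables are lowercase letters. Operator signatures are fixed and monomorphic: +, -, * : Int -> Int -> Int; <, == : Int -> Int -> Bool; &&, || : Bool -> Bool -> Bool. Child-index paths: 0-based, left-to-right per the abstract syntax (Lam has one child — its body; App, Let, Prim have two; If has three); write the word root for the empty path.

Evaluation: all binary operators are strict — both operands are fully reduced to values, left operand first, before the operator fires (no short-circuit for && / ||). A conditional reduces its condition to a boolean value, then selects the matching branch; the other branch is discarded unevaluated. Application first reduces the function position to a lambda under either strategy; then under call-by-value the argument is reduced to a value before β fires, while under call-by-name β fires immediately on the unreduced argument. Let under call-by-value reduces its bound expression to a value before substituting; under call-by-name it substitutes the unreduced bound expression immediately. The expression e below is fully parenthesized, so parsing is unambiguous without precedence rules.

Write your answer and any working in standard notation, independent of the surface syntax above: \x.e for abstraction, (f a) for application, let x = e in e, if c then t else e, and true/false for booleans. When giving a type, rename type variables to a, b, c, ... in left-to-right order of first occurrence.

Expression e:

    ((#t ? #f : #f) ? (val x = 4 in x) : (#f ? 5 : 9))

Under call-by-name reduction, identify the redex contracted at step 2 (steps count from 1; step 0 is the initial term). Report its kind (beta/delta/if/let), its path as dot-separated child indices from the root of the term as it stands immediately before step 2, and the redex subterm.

Answer: if at root : (if false then (let x = 4 in x) else (if false then 5 else 9))

Working:
step 0: (if (if true then false else false) then (let x = 4 in x) else (if false then 5 else 9))
step 1: [if@0] (if false then (let x = 4 in x) else (if false then 5 else 9))
step 2: [if@root] (if false then 5 else 9)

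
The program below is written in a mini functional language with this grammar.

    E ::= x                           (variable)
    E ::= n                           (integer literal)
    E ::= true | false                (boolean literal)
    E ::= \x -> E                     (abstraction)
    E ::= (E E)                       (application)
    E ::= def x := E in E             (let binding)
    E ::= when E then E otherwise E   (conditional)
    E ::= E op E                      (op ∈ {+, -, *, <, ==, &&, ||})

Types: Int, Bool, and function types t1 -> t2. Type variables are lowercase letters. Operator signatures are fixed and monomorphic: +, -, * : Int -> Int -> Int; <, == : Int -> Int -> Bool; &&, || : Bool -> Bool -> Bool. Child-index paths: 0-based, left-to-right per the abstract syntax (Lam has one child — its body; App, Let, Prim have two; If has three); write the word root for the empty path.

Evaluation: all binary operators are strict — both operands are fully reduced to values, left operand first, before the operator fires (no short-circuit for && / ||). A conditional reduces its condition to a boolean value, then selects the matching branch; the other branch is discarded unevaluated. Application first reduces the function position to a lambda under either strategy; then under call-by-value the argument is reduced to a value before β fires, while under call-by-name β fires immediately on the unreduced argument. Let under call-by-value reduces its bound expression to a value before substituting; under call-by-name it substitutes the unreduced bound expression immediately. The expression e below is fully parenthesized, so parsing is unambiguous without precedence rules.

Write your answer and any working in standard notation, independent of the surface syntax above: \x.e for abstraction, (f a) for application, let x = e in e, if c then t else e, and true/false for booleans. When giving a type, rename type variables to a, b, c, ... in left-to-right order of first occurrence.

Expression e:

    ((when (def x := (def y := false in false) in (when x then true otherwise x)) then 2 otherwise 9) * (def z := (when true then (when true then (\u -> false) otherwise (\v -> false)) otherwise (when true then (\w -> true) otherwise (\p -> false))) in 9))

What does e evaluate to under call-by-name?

Trace:
step 0: ((if (let x = (let y = false in false) in (if x then true else x)) then 2 else 9) * (let z = (if true then (if true then (\u.false) else (\v.false)) else (if true then (\w.true) else (\p.false))) in 9))
step 1: [let@0.0] ((if (if (let y = false in false) then true else (let y = false in false)) then 2 else 9) * (let z = (if true then (if true then (\u.false) else (\v.false)) else (if true then (\w.true) else (\p.false))) in 9))
step 2: [let@0.0.0] ((if (if false then true else (let y = false in false)) then 2 else 9) * (let z = (if true then (if true then (\u.false) else (\v.false)) else (if true then (\w.true) else (\p.false))) in 9))
step 3: [if@0.0] ((if (let y = false in false) then 2 else 9) * (let z = (if true then (if true then (\u.false) else (\v.false)) else (if true then (\w.true) else (\p.false))) in 9))
step 4: [let@0.0] ((if false then 2 else 9) * (let z = (if true then (if true then (\u.false) else (\v.false)) else (if true then (\w.true) else (\p.false))) in 9))
step 5: [if@0] (9 * (let z = (if true then (if true then (\u.false) else (\v.false)) else (if true then (\w.true) else (\p.false))) in 9))
step 6: [let@1] (9 * 9)
step 7: [delta@root] 81

Answer: 81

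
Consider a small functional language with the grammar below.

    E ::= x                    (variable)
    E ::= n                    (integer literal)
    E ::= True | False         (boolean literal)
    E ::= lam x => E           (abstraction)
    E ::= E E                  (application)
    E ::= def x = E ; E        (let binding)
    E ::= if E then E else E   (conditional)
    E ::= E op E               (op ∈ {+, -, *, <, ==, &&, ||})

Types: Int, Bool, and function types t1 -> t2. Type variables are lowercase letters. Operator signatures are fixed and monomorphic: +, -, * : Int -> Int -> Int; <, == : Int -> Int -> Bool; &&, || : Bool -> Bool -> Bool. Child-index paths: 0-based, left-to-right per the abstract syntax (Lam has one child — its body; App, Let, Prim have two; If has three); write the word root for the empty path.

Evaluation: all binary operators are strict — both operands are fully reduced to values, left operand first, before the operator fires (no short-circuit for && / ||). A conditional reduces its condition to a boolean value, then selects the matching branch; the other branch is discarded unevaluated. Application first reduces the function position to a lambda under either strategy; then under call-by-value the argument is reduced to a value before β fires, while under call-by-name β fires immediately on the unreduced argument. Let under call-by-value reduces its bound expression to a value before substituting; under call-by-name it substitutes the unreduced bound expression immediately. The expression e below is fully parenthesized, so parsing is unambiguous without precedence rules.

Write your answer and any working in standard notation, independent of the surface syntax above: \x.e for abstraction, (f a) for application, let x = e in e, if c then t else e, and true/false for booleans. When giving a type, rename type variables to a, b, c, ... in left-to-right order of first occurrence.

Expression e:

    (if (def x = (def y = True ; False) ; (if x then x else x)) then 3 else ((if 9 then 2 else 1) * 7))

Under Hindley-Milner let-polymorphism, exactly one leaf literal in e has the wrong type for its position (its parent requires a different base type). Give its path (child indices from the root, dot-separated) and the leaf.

Answer: 2.0.0 : 9

Derivation:
let y : Bool
let x : Bool
x : Bool
  unify Bool ~ Bool
x : Bool
x : Bool
  unify Bool ~ Bool
  unify Bool ~ Bool
  unify Int ~ Bool
  FAIL: mismatch Int ~ Bool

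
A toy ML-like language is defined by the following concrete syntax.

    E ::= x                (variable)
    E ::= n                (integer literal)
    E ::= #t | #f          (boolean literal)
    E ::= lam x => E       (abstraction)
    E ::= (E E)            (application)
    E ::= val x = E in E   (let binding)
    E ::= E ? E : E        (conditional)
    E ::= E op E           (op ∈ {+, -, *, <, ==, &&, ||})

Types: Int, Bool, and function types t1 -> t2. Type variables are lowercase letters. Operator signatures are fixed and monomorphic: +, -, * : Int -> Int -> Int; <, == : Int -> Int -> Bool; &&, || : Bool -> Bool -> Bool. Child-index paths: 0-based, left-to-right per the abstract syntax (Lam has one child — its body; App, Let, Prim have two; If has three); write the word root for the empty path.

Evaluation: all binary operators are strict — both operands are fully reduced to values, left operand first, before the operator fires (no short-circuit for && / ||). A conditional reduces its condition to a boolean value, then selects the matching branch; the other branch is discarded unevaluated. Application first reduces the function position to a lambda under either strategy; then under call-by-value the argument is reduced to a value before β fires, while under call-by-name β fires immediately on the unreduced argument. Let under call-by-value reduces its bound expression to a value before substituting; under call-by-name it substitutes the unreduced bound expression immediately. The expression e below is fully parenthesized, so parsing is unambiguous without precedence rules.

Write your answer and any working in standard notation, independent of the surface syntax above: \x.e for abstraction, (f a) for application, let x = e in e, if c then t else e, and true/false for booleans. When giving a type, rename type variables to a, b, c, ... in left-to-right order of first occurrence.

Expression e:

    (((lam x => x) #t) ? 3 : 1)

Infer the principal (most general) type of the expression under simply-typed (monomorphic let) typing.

Answer: Int

Working:
x : a
\x._ : a -> a
  unify a -> a ~ Bool -> b
  unify a ~ Bool
  unify Bool ~ b
_ _ : Bool
  unify Bool ~ Bool
  unify Int ~ Int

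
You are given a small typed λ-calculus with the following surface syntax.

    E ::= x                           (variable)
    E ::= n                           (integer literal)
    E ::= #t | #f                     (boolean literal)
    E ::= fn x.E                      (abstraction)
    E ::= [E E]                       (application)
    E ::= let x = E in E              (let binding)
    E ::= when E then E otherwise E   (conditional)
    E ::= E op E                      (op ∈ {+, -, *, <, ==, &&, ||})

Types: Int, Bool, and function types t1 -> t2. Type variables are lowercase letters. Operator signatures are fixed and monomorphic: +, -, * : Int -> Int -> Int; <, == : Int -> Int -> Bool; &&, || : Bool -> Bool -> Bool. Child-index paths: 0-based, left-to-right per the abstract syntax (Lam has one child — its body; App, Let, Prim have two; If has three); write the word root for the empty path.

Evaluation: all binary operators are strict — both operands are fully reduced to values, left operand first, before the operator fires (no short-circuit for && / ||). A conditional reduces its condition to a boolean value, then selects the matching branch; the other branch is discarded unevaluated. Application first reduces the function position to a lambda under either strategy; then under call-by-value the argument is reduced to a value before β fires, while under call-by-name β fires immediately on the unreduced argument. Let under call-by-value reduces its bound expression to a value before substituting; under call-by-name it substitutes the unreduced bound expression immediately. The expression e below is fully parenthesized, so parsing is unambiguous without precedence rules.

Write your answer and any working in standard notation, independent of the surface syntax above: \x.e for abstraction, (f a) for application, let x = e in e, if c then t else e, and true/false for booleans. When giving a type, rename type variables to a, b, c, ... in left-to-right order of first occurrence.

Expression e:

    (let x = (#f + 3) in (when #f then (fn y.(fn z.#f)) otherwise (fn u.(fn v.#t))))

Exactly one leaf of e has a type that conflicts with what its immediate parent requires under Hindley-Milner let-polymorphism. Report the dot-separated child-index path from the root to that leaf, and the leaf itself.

Derivation:
  unify Bool ~ Int
  FAIL: mismatch Bool ~ Int

Answer: 0.0 : false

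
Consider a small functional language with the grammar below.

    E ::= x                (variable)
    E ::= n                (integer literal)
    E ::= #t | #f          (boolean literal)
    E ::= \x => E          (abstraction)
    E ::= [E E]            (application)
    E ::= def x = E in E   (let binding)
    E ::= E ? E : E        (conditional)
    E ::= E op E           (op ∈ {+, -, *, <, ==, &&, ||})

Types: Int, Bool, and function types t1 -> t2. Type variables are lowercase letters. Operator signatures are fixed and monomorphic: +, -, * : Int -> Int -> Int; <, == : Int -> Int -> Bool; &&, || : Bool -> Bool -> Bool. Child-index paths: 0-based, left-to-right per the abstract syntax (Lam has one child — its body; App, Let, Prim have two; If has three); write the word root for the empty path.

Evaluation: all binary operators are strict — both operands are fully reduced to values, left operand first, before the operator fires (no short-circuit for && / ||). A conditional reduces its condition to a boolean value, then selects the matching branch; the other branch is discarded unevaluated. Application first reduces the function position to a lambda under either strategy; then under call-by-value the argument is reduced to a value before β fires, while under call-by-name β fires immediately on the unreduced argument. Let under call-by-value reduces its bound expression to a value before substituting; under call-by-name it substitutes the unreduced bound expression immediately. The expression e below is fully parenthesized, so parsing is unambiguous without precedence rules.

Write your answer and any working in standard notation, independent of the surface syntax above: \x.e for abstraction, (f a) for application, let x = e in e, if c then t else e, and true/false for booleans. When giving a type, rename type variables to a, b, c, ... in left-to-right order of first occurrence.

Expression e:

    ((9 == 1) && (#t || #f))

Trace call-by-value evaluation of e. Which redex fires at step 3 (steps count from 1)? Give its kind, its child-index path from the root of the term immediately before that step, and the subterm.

Trace:
step 0: ((9 == 1) && (true || false))
step 1: [delta@0] (false && (true || false))
step 2: [delta@1] (false && true)
step 3: [delta@root] false

Answer: delta at root : (false && true)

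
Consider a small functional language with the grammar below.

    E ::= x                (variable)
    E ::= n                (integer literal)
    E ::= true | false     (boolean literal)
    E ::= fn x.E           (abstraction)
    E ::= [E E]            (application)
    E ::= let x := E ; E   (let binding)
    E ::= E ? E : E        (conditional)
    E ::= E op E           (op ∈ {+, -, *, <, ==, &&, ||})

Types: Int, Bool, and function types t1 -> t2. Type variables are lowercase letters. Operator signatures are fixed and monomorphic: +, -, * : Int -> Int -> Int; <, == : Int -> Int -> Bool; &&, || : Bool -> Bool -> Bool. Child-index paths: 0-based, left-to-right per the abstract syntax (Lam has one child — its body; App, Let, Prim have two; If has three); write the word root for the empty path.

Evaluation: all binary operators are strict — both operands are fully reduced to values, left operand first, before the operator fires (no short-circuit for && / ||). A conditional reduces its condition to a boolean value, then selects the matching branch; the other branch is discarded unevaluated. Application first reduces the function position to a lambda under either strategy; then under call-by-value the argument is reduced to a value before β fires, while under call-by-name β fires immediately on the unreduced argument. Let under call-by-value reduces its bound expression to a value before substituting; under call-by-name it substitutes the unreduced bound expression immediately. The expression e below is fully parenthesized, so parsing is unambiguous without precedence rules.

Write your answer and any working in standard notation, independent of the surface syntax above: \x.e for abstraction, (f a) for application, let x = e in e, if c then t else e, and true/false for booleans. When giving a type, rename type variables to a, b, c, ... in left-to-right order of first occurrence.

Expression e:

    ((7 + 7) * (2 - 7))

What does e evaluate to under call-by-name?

Working:
step 0: ((7 + 7) * (2 - 7))
step 1: [delta@0] (14 * (2 - 7))
step 2: [delta@1] (14 * -5)
step 3: [delta@root] -70

Answer: -70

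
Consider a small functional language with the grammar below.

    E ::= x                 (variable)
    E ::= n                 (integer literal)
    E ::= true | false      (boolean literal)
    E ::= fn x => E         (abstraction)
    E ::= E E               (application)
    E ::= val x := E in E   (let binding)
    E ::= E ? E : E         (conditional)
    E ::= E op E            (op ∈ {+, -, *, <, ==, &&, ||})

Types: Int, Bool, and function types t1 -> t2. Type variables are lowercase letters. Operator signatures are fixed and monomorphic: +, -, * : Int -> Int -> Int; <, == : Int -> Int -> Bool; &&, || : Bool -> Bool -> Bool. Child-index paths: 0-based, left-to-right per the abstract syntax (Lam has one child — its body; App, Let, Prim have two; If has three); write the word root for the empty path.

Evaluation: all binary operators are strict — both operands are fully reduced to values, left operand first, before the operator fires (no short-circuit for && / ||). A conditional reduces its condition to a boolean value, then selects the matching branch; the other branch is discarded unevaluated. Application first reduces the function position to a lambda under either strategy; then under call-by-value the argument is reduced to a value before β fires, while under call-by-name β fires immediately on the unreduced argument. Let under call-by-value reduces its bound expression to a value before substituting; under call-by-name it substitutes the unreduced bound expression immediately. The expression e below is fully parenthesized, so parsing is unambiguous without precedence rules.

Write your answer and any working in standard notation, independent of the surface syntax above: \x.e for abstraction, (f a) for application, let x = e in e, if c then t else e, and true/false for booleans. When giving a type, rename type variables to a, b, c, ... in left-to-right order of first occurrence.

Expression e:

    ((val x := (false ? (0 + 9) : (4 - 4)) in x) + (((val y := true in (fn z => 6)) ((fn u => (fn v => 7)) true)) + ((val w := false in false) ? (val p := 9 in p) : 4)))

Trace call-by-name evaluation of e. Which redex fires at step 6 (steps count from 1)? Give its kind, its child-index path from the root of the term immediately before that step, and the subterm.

Answer: let at 1.1.0 : (let w = false in false)

Derivation:
step 0: ((let x = (if false then (0 + 9) else (4 - 4)) in x) + (((let y = true in (\z.6)) ((\u.(\v.7)) true)) + (if (let w = false in false) then (let p = 9 in p) else 4)))
step 1: [let@0] ((if false then (0 + 9) else (4 - 4)) + (((let y = true in (\z.6)) ((\u.(\v.7)) true)) + (if (let w = false in false) then (let p = 9 in p) else 4)))
step 2: [if@0] ((4 - 4) + (((let y = true in (\z.6)) ((\u.(\v.7)) true)) + (if (let w = false in false) then (let p = 9 in p) else 4)))
step 3: [delta@0] (0 + (((let y = true in (\z.6)) ((\u.(\v.7)) true)) + (if (let w = false in false) then (let p = 9 in p) else 4)))
step 4: [let@1.0.0] (0 + (((\z.6) ((\u.(\v.7)) true)) + (if (let w = false in false) then (let p = 9 in p) else 4)))
step 5: [beta@1.0] (0 + (6 + (if (let w = false in false) then (let p = 9 in p) else 4)))
step 6: [let@1.1.0] (0 + (6 + (if false then (let p = 9 in p) else 4)))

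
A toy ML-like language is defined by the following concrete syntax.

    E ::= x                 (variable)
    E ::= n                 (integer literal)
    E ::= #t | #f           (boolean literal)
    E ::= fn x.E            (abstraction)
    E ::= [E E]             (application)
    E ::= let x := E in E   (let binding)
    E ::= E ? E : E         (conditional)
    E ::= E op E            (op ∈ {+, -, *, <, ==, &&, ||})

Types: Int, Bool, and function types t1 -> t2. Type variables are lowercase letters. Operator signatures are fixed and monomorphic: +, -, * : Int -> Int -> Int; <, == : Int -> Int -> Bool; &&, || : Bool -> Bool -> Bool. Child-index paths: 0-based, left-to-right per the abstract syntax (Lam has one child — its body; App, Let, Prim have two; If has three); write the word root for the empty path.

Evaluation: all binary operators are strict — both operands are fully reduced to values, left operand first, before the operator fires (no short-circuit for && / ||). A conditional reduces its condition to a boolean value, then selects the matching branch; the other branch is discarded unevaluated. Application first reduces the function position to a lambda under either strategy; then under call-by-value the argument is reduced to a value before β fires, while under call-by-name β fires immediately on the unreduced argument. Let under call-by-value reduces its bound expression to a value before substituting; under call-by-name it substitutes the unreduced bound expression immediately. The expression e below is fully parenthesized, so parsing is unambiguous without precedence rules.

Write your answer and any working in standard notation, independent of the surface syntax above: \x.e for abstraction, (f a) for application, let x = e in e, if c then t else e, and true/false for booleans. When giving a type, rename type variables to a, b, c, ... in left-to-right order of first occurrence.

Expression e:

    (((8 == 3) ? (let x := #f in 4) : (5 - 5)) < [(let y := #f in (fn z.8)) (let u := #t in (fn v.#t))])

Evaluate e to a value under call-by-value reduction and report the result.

Derivation:
step 0: ((if (8 == 3) then (let x = false in 4) else (5 - 5)) < ((let y = false in (\z.8)) (let u = true in (\v.true))))
step 1: [delta@0.0] ((if false then (let x = false in 4) else (5 - 5)) < ((let y = false in (\z.8)) (let u = true in (\v.true))))
step 2: [if@0] ((5 - 5) < ((let y = false in (\z.8)) (let u = true in (\v.true))))
step 3: [delta@0] (0 < ((let y = false in (\z.8)) (let u = true in (\v.true))))
step 4: [let@1.0] (0 < ((\z.8) (let u = true in (\v.true))))
step 5: [let@1.1] (0 < ((\z.8) (\v.true)))
step 6: [beta@1] (0 < 8)
step 7: [delta@root] true

Answer: true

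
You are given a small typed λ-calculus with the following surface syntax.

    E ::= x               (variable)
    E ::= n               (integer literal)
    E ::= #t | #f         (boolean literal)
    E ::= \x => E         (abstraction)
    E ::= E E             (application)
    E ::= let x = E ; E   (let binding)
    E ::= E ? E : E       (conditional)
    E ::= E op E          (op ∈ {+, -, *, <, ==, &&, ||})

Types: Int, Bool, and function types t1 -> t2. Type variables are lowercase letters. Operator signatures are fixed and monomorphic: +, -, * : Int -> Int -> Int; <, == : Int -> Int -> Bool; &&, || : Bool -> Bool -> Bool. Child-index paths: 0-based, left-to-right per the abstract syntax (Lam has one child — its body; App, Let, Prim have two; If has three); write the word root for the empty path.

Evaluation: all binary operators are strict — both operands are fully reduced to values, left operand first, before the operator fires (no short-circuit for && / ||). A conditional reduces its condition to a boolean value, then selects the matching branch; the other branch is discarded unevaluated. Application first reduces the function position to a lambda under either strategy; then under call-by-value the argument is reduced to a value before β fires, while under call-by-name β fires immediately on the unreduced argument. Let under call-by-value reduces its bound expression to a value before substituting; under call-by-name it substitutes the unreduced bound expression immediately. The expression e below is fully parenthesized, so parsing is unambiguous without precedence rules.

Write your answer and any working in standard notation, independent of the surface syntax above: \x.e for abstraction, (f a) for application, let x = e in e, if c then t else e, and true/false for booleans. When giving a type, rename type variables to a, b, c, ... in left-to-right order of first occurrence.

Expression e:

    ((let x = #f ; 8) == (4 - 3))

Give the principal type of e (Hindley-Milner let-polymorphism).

Trace:
let x : Bool
  unify Int ~ Int
  unify Int ~ Int
  unify Int ~ Int
  unify Int ~ Int

Answer: Bool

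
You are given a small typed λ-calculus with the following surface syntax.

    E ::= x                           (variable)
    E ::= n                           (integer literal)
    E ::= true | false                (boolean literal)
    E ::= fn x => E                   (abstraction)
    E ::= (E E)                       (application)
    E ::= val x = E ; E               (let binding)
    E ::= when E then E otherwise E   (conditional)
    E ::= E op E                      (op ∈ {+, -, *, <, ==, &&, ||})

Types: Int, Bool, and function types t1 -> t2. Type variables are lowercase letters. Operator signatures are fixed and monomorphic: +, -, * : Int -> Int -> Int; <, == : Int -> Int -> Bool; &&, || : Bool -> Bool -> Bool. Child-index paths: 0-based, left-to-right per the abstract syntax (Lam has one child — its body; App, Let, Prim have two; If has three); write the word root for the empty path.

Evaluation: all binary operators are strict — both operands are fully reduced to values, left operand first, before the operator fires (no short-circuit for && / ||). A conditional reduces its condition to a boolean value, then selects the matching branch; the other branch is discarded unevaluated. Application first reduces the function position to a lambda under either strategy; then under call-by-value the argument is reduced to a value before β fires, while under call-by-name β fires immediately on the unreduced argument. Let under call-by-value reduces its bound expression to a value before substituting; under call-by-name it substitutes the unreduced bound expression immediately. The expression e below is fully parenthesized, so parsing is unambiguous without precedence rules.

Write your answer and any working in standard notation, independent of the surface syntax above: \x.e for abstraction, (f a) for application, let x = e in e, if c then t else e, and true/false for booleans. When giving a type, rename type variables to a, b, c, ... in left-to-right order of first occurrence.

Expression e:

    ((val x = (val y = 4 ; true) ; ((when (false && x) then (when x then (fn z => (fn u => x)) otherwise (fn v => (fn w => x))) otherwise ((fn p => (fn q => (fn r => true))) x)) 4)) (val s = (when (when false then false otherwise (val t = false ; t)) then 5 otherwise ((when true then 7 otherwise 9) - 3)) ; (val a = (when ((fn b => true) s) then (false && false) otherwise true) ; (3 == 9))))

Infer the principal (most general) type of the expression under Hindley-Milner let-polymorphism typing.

Answer: Bool

Trace:
let y : Int
let x : Bool
  unify Bool ~ Bool
x : Bool
  unify Bool ~ Bool
  unify Bool ~ Bool
x : Bool
  unify Bool ~ Bool
x : Bool
\u._ : b -> Bool
\z._ : a -> b -> Bool
x : Bool
\w._ : d -> Bool
\v._ : c -> d -> Bool
  unify a -> b -> Bool ~ c -> d -> Bool
  unify a ~ c
  unify b -> Bool ~ d -> Bool
  unify b ~ d
  unify Bool ~ Bool
\r._ : g -> Bool
\q._ : f -> g -> Bool
\p._ : e -> f -> g -> Bool
x : Bool
  unify e -> f -> g -> Bool ~ Bool -> h
  unify e ~ Bool
  unify f -> g -> Bool ~ h
_ _ : f -> g -> Bool
  unify c -> d -> Bool ~ f -> g -> Bool
  unify c ~ f
  unify d -> Bool ~ g -> Bool
  unify d ~ g
  unify Bool ~ Bool
  unify f -> g -> Bool ~ Int -> i
  unify f ~ Int
  unify g -> Bool ~ i
_ _ : g -> Bool
  unify Bool ~ Bool
let t : Bool
t : Bool
  unify Bool ~ Bool
  unify Bool ~ Bool
  unify Bool ~ Bool
  unify Int ~ Int
  unify Int ~ Int
  unify Int ~ Int
  unify Int ~ Int
let s : Int
\b._ : j -> Bool
s : Int
  unify j -> Bool ~ Int -> k
  unify j ~ Int
  unify Bool ~ k
_ _ : Bool
  unify Bool ~ Bool
  unify Bool ~ Bool
  unify Bool ~ Bool
  unify Bool ~ Bool
let a : Bool
  unify Int ~ Int
  unify Int ~ Int
  unify g -> Bool ~ Bool -> l
  unify g ~ Bool
  unify Bool ~ l
_ _ : Bool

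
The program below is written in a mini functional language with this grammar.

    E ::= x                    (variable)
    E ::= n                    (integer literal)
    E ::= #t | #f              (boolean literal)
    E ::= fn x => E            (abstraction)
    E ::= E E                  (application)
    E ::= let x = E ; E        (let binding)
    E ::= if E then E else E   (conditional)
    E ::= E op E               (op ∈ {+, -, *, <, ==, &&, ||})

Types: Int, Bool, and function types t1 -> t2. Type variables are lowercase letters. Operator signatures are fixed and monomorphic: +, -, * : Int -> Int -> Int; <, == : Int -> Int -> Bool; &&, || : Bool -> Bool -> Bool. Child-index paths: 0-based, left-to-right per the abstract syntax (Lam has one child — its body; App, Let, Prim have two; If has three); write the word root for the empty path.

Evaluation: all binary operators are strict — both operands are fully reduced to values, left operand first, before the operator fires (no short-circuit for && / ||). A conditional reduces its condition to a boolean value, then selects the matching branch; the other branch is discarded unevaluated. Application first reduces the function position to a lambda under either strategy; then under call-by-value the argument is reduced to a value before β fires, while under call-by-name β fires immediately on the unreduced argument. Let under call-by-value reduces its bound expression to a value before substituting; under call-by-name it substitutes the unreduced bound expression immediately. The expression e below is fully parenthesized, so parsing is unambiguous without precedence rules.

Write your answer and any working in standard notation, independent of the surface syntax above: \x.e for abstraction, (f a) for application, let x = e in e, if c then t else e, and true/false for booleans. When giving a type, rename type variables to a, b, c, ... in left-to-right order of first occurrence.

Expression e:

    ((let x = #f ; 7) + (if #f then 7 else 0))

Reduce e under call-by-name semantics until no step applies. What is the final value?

Answer: 7

Trace:
step 0: ((let x = false in 7) + (if false then 7 else 0))
step 1: [let@0] (7 + (if false then 7 else 0))
step 2: [if@1] (7 + 0)
step 3: [delta@root] 7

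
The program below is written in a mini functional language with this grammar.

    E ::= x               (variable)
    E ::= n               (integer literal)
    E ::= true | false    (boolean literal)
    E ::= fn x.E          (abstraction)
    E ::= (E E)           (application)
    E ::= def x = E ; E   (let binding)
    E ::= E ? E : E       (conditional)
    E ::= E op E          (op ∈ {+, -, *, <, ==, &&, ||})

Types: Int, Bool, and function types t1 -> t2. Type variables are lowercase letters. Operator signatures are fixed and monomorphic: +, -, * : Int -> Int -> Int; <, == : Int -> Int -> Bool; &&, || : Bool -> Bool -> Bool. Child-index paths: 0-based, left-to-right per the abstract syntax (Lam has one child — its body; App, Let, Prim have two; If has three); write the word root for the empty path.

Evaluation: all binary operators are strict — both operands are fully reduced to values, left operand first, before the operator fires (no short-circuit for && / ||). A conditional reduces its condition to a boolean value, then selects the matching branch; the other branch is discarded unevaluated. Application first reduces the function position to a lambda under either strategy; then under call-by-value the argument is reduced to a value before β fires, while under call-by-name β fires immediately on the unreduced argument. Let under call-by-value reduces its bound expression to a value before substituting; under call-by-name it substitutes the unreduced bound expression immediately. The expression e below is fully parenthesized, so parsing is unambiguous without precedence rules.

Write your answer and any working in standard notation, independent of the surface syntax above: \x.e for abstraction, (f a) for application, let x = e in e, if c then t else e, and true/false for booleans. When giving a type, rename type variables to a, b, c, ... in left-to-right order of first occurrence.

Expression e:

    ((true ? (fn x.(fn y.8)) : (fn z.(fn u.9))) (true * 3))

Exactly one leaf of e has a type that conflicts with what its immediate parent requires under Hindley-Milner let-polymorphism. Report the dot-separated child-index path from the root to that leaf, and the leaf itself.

Working:
  unify Bool ~ Bool
\y._ : b -> Int
\x._ : a -> b -> Int
\u._ : d -> Int
\z._ : c -> d -> Int
  unify a -> b -> Int ~ c -> d -> Int
  unify a ~ c
  unify b -> Int ~ d -> Int
  unify b ~ d
  unify Int ~ Int
  unify Bool ~ Int
  FAIL: mismatch Bool ~ Int

Answer: 1.0 : true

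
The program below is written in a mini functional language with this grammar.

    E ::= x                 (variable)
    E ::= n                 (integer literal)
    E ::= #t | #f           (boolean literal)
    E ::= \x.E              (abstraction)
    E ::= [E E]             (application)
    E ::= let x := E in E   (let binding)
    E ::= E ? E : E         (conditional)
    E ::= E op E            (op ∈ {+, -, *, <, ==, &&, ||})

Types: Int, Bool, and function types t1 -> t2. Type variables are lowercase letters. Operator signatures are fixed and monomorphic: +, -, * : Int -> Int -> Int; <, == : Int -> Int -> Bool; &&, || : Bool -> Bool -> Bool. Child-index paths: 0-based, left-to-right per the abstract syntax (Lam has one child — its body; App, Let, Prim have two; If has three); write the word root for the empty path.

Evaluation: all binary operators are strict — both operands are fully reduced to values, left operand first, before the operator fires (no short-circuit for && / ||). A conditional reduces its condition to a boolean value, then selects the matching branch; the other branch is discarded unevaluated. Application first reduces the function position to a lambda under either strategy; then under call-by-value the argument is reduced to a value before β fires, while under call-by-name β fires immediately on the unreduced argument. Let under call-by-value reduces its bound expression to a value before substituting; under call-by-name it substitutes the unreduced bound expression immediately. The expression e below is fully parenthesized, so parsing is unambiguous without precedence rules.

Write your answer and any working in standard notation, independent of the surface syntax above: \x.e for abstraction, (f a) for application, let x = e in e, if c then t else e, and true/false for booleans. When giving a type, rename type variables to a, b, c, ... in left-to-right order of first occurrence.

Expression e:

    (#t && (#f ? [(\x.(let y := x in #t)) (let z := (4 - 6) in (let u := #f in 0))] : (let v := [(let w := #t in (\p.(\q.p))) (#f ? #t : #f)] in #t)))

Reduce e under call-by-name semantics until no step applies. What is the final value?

Trace:
step 0: (true && (if false then ((\x.(let y = x in true)) (let z = (4 - 6) in (let u = false in 0))) else (let v = ((let w = true in (\p.(\q.p))) (if false then true else false)) in true)))
step 1: [if@1] (true && (let v = ((let w = true in (\p.(\q.p))) (if false then true else false)) in true))
step 2: [let@1] (true && true)
step 3: [delta@root] true

Answer: true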